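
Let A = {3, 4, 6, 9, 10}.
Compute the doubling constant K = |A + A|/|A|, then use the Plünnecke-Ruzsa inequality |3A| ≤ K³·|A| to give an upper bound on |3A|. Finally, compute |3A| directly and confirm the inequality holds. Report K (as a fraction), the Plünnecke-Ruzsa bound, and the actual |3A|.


|A| = 5.
Step 1: Compute A + A by enumerating all 25 pairs.
A + A = {6, 7, 8, 9, 10, 12, 13, 14, 15, 16, 18, 19, 20}, so |A + A| = 13.
Step 2: Doubling constant K = |A + A|/|A| = 13/5 = 13/5 ≈ 2.6000.
Step 3: Plünnecke-Ruzsa gives |3A| ≤ K³·|A| = (2.6000)³ · 5 ≈ 87.8800.
Step 4: Compute 3A = A + A + A directly by enumerating all triples (a,b,c) ∈ A³; |3A| = 22.
Step 5: Check 22 ≤ 87.8800? Yes ✓.

K = 13/5, Plünnecke-Ruzsa bound K³|A| ≈ 87.8800, |3A| = 22, inequality holds.


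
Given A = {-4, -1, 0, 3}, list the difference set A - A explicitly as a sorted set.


A - A = {a - a' : a, a' ∈ A}.
Compute a - a' for each ordered pair (a, a'):
a = -4: -4--4=0, -4--1=-3, -4-0=-4, -4-3=-7
a = -1: -1--4=3, -1--1=0, -1-0=-1, -1-3=-4
a = 0: 0--4=4, 0--1=1, 0-0=0, 0-3=-3
a = 3: 3--4=7, 3--1=4, 3-0=3, 3-3=0
Collecting distinct values (and noting 0 appears from a-a):
A - A = {-7, -4, -3, -1, 0, 1, 3, 4, 7}
|A - A| = 9

A - A = {-7, -4, -3, -1, 0, 1, 3, 4, 7}


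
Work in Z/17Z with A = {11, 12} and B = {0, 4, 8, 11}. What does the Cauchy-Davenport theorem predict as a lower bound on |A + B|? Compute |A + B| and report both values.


Cauchy-Davenport: |A + B| ≥ min(p, |A| + |B| - 1) for A, B nonempty in Z/pZ.
|A| = 2, |B| = 4, p = 17.
CD lower bound = min(17, 2 + 4 - 1) = min(17, 5) = 5.
Compute A + B mod 17 directly:
a = 11: 11+0=11, 11+4=15, 11+8=2, 11+11=5
a = 12: 12+0=12, 12+4=16, 12+8=3, 12+11=6
A + B = {2, 3, 5, 6, 11, 12, 15, 16}, so |A + B| = 8.
Verify: 8 ≥ 5? Yes ✓.

CD lower bound = 5, actual |A + B| = 8.


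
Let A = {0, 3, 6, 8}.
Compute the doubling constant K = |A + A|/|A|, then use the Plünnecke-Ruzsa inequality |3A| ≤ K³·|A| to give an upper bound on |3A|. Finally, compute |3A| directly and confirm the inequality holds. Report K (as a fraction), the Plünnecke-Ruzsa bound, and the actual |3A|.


|A| = 4.
Step 1: Compute A + A by enumerating all 16 pairs.
A + A = {0, 3, 6, 8, 9, 11, 12, 14, 16}, so |A + A| = 9.
Step 2: Doubling constant K = |A + A|/|A| = 9/4 = 9/4 ≈ 2.2500.
Step 3: Plünnecke-Ruzsa gives |3A| ≤ K³·|A| = (2.2500)³ · 4 ≈ 45.5625.
Step 4: Compute 3A = A + A + A directly by enumerating all triples (a,b,c) ∈ A³; |3A| = 16.
Step 5: Check 16 ≤ 45.5625? Yes ✓.

K = 9/4, Plünnecke-Ruzsa bound K³|A| ≈ 45.5625, |3A| = 16, inequality holds.


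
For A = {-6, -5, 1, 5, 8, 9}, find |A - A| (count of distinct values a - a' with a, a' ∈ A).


A - A = {a - a' : a, a' ∈ A}; |A| = 6.
Bounds: 2|A|-1 ≤ |A - A| ≤ |A|² - |A| + 1, i.e. 11 ≤ |A - A| ≤ 31.
Note: 0 ∈ A - A always (from a - a). The set is symmetric: if d ∈ A - A then -d ∈ A - A.
Enumerate nonzero differences d = a - a' with a > a' (then include -d):
Positive differences: {1, 3, 4, 6, 7, 8, 10, 11, 13, 14, 15}
Full difference set: {0} ∪ (positive diffs) ∪ (negative diffs).
|A - A| = 1 + 2·11 = 23 (matches direct enumeration: 23).

|A - A| = 23


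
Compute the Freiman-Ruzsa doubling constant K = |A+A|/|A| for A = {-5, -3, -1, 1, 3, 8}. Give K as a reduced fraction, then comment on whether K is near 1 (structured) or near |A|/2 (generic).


|A| = 6.
Compute A + A by enumerating all 36 pairs.
A + A = {-10, -8, -6, -4, -2, 0, 2, 3, 4, 5, 6, 7, 9, 11, 16}, so |A + A| = 15.
K = |A + A| / |A| = 15/6 = 5/2 ≈ 2.5000.
Reference: AP of size 6 gives K = 11/6 ≈ 1.8333; a fully generic set of size 6 gives K ≈ 3.5000.

|A| = 6, |A + A| = 15, K = 15/6 = 5/2.


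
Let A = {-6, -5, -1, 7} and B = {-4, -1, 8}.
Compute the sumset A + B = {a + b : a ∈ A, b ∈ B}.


A + B = {a + b : a ∈ A, b ∈ B}.
Enumerate all |A|·|B| = 4·3 = 12 pairs (a, b) and collect distinct sums.
a = -6: -6+-4=-10, -6+-1=-7, -6+8=2
a = -5: -5+-4=-9, -5+-1=-6, -5+8=3
a = -1: -1+-4=-5, -1+-1=-2, -1+8=7
a = 7: 7+-4=3, 7+-1=6, 7+8=15
Collecting distinct sums: A + B = {-10, -9, -7, -6, -5, -2, 2, 3, 6, 7, 15}
|A + B| = 11

A + B = {-10, -9, -7, -6, -5, -2, 2, 3, 6, 7, 15}


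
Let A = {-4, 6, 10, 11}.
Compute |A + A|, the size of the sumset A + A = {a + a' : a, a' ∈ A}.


A + A = {a + a' : a, a' ∈ A}; |A| = 4.
General bounds: 2|A| - 1 ≤ |A + A| ≤ |A|(|A|+1)/2, i.e. 7 ≤ |A + A| ≤ 10.
Lower bound 2|A|-1 is attained iff A is an arithmetic progression.
Enumerate sums a + a' for a ≤ a' (symmetric, so this suffices):
a = -4: -4+-4=-8, -4+6=2, -4+10=6, -4+11=7
a = 6: 6+6=12, 6+10=16, 6+11=17
a = 10: 10+10=20, 10+11=21
a = 11: 11+11=22
Distinct sums: {-8, 2, 6, 7, 12, 16, 17, 20, 21, 22}
|A + A| = 10

|A + A| = 10


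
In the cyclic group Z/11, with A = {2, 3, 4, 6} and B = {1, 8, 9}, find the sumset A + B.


Work in Z/11Z: reduce every sum a + b modulo 11.
Enumerate all 12 pairs:
a = 2: 2+1=3, 2+8=10, 2+9=0
a = 3: 3+1=4, 3+8=0, 3+9=1
a = 4: 4+1=5, 4+8=1, 4+9=2
a = 6: 6+1=7, 6+8=3, 6+9=4
Distinct residues collected: {0, 1, 2, 3, 4, 5, 7, 10}
|A + B| = 8 (out of 11 total residues).

A + B = {0, 1, 2, 3, 4, 5, 7, 10}


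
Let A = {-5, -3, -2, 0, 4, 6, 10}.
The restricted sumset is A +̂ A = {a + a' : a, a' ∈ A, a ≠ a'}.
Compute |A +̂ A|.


Restricted sumset: A +̂ A = {a + a' : a ∈ A, a' ∈ A, a ≠ a'}.
Equivalently, take A + A and drop any sum 2a that is achievable ONLY as a + a for a ∈ A (i.e. sums representable only with equal summands).
Enumerate pairs (a, a') with a < a' (symmetric, so each unordered pair gives one sum; this covers all a ≠ a'):
  -5 + -3 = -8
  -5 + -2 = -7
  -5 + 0 = -5
  -5 + 4 = -1
  -5 + 6 = 1
  -5 + 10 = 5
  -3 + -2 = -5
  -3 + 0 = -3
  -3 + 4 = 1
  -3 + 6 = 3
  -3 + 10 = 7
  -2 + 0 = -2
  -2 + 4 = 2
  -2 + 6 = 4
  -2 + 10 = 8
  0 + 4 = 4
  0 + 6 = 6
  0 + 10 = 10
  4 + 6 = 10
  4 + 10 = 14
  6 + 10 = 16
Collected distinct sums: {-8, -7, -5, -3, -2, -1, 1, 2, 3, 4, 5, 6, 7, 8, 10, 14, 16}
|A +̂ A| = 17
(Reference bound: |A +̂ A| ≥ 2|A| - 3 for |A| ≥ 2, with |A| = 7 giving ≥ 11.)

|A +̂ A| = 17


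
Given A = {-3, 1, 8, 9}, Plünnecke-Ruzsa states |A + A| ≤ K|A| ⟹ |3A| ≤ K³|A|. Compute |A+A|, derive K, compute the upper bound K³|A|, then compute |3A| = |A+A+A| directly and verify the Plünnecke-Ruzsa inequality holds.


|A| = 4.
Step 1: Compute A + A by enumerating all 16 pairs.
A + A = {-6, -2, 2, 5, 6, 9, 10, 16, 17, 18}, so |A + A| = 10.
Step 2: Doubling constant K = |A + A|/|A| = 10/4 = 10/4 ≈ 2.5000.
Step 3: Plünnecke-Ruzsa gives |3A| ≤ K³·|A| = (2.5000)³ · 4 ≈ 62.5000.
Step 4: Compute 3A = A + A + A directly by enumerating all triples (a,b,c) ∈ A³; |3A| = 19.
Step 5: Check 19 ≤ 62.5000? Yes ✓.

K = 10/4, Plünnecke-Ruzsa bound K³|A| ≈ 62.5000, |3A| = 19, inequality holds.


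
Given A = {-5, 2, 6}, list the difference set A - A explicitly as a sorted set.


A - A = {a - a' : a, a' ∈ A}.
Compute a - a' for each ordered pair (a, a'):
a = -5: -5--5=0, -5-2=-7, -5-6=-11
a = 2: 2--5=7, 2-2=0, 2-6=-4
a = 6: 6--5=11, 6-2=4, 6-6=0
Collecting distinct values (and noting 0 appears from a-a):
A - A = {-11, -7, -4, 0, 4, 7, 11}
|A - A| = 7

A - A = {-11, -7, -4, 0, 4, 7, 11}


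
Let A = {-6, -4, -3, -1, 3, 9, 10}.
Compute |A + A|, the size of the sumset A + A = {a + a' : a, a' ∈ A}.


A + A = {a + a' : a, a' ∈ A}; |A| = 7.
General bounds: 2|A| - 1 ≤ |A + A| ≤ |A|(|A|+1)/2, i.e. 13 ≤ |A + A| ≤ 28.
Lower bound 2|A|-1 is attained iff A is an arithmetic progression.
Enumerate sums a + a' for a ≤ a' (symmetric, so this suffices):
a = -6: -6+-6=-12, -6+-4=-10, -6+-3=-9, -6+-1=-7, -6+3=-3, -6+9=3, -6+10=4
a = -4: -4+-4=-8, -4+-3=-7, -4+-1=-5, -4+3=-1, -4+9=5, -4+10=6
a = -3: -3+-3=-6, -3+-1=-4, -3+3=0, -3+9=6, -3+10=7
a = -1: -1+-1=-2, -1+3=2, -1+9=8, -1+10=9
a = 3: 3+3=6, 3+9=12, 3+10=13
a = 9: 9+9=18, 9+10=19
a = 10: 10+10=20
Distinct sums: {-12, -10, -9, -8, -7, -6, -5, -4, -3, -2, -1, 0, 2, 3, 4, 5, 6, 7, 8, 9, 12, 13, 18, 19, 20}
|A + A| = 25

|A + A| = 25


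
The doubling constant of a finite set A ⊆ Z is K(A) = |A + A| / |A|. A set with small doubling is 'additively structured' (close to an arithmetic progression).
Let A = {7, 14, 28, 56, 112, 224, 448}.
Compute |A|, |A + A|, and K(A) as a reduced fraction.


|A| = 7.
Compute A + A by enumerating all 49 pairs.
A + A = {14, 21, 28, 35, 42, 56, 63, 70, 84, 112, 119, 126, 140, 168, 224, 231, 238, 252, 280, 336, 448, 455, 462, 476, 504, 560, 672, 896}, so |A + A| = 28.
K = |A + A| / |A| = 28/7 = 4/1 ≈ 4.0000.
Reference: AP of size 7 gives K = 13/7 ≈ 1.8571; a fully generic set of size 7 gives K ≈ 4.0000.

|A| = 7, |A + A| = 28, K = 28/7 = 4/1.


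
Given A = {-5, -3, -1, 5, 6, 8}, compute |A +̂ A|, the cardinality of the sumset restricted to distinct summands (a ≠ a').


Restricted sumset: A +̂ A = {a + a' : a ∈ A, a' ∈ A, a ≠ a'}.
Equivalently, take A + A and drop any sum 2a that is achievable ONLY as a + a for a ∈ A (i.e. sums representable only with equal summands).
Enumerate pairs (a, a') with a < a' (symmetric, so each unordered pair gives one sum; this covers all a ≠ a'):
  -5 + -3 = -8
  -5 + -1 = -6
  -5 + 5 = 0
  -5 + 6 = 1
  -5 + 8 = 3
  -3 + -1 = -4
  -3 + 5 = 2
  -3 + 6 = 3
  -3 + 8 = 5
  -1 + 5 = 4
  -1 + 6 = 5
  -1 + 8 = 7
  5 + 6 = 11
  5 + 8 = 13
  6 + 8 = 14
Collected distinct sums: {-8, -6, -4, 0, 1, 2, 3, 4, 5, 7, 11, 13, 14}
|A +̂ A| = 13
(Reference bound: |A +̂ A| ≥ 2|A| - 3 for |A| ≥ 2, with |A| = 6 giving ≥ 9.)

|A +̂ A| = 13


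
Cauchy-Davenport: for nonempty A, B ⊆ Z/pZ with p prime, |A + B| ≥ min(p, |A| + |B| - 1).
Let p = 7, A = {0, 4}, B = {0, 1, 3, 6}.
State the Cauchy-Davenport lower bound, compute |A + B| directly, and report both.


Cauchy-Davenport: |A + B| ≥ min(p, |A| + |B| - 1) for A, B nonempty in Z/pZ.
|A| = 2, |B| = 4, p = 7.
CD lower bound = min(7, 2 + 4 - 1) = min(7, 5) = 5.
Compute A + B mod 7 directly:
a = 0: 0+0=0, 0+1=1, 0+3=3, 0+6=6
a = 4: 4+0=4, 4+1=5, 4+3=0, 4+6=3
A + B = {0, 1, 3, 4, 5, 6}, so |A + B| = 6.
Verify: 6 ≥ 5? Yes ✓.

CD lower bound = 5, actual |A + B| = 6.


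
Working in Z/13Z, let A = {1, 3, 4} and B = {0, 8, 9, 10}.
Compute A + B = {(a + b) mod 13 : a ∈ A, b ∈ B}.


Work in Z/13Z: reduce every sum a + b modulo 13.
Enumerate all 12 pairs:
a = 1: 1+0=1, 1+8=9, 1+9=10, 1+10=11
a = 3: 3+0=3, 3+8=11, 3+9=12, 3+10=0
a = 4: 4+0=4, 4+8=12, 4+9=0, 4+10=1
Distinct residues collected: {0, 1, 3, 4, 9, 10, 11, 12}
|A + B| = 8 (out of 13 total residues).

A + B = {0, 1, 3, 4, 9, 10, 11, 12}


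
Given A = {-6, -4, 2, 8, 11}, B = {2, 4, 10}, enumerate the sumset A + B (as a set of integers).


A + B = {a + b : a ∈ A, b ∈ B}.
Enumerate all |A|·|B| = 5·3 = 15 pairs (a, b) and collect distinct sums.
a = -6: -6+2=-4, -6+4=-2, -6+10=4
a = -4: -4+2=-2, -4+4=0, -4+10=6
a = 2: 2+2=4, 2+4=6, 2+10=12
a = 8: 8+2=10, 8+4=12, 8+10=18
a = 11: 11+2=13, 11+4=15, 11+10=21
Collecting distinct sums: A + B = {-4, -2, 0, 4, 6, 10, 12, 13, 15, 18, 21}
|A + B| = 11

A + B = {-4, -2, 0, 4, 6, 10, 12, 13, 15, 18, 21}


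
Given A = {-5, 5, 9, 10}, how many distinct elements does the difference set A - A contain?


A - A = {a - a' : a, a' ∈ A}; |A| = 4.
Bounds: 2|A|-1 ≤ |A - A| ≤ |A|² - |A| + 1, i.e. 7 ≤ |A - A| ≤ 13.
Note: 0 ∈ A - A always (from a - a). The set is symmetric: if d ∈ A - A then -d ∈ A - A.
Enumerate nonzero differences d = a - a' with a > a' (then include -d):
Positive differences: {1, 4, 5, 10, 14, 15}
Full difference set: {0} ∪ (positive diffs) ∪ (negative diffs).
|A - A| = 1 + 2·6 = 13 (matches direct enumeration: 13).

|A - A| = 13


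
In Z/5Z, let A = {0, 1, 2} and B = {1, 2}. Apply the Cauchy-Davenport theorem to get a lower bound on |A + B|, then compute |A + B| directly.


Cauchy-Davenport: |A + B| ≥ min(p, |A| + |B| - 1) for A, B nonempty in Z/pZ.
|A| = 3, |B| = 2, p = 5.
CD lower bound = min(5, 3 + 2 - 1) = min(5, 4) = 4.
Compute A + B mod 5 directly:
a = 0: 0+1=1, 0+2=2
a = 1: 1+1=2, 1+2=3
a = 2: 2+1=3, 2+2=4
A + B = {1, 2, 3, 4}, so |A + B| = 4.
Verify: 4 ≥ 4? Yes ✓.

CD lower bound = 4, actual |A + B| = 4.


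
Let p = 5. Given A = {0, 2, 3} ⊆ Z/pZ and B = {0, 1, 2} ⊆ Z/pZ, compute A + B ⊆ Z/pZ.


Work in Z/5Z: reduce every sum a + b modulo 5.
Enumerate all 9 pairs:
a = 0: 0+0=0, 0+1=1, 0+2=2
a = 2: 2+0=2, 2+1=3, 2+2=4
a = 3: 3+0=3, 3+1=4, 3+2=0
Distinct residues collected: {0, 1, 2, 3, 4}
|A + B| = 5 (out of 5 total residues).

A + B = {0, 1, 2, 3, 4}


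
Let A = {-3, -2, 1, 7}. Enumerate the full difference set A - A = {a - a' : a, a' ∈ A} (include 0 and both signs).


A - A = {a - a' : a, a' ∈ A}.
Compute a - a' for each ordered pair (a, a'):
a = -3: -3--3=0, -3--2=-1, -3-1=-4, -3-7=-10
a = -2: -2--3=1, -2--2=0, -2-1=-3, -2-7=-9
a = 1: 1--3=4, 1--2=3, 1-1=0, 1-7=-6
a = 7: 7--3=10, 7--2=9, 7-1=6, 7-7=0
Collecting distinct values (and noting 0 appears from a-a):
A - A = {-10, -9, -6, -4, -3, -1, 0, 1, 3, 4, 6, 9, 10}
|A - A| = 13

A - A = {-10, -9, -6, -4, -3, -1, 0, 1, 3, 4, 6, 9, 10}


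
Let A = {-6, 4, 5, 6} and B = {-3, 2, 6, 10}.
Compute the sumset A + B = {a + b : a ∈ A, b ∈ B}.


A + B = {a + b : a ∈ A, b ∈ B}.
Enumerate all |A|·|B| = 4·4 = 16 pairs (a, b) and collect distinct sums.
a = -6: -6+-3=-9, -6+2=-4, -6+6=0, -6+10=4
a = 4: 4+-3=1, 4+2=6, 4+6=10, 4+10=14
a = 5: 5+-3=2, 5+2=7, 5+6=11, 5+10=15
a = 6: 6+-3=3, 6+2=8, 6+6=12, 6+10=16
Collecting distinct sums: A + B = {-9, -4, 0, 1, 2, 3, 4, 6, 7, 8, 10, 11, 12, 14, 15, 16}
|A + B| = 16

A + B = {-9, -4, 0, 1, 2, 3, 4, 6, 7, 8, 10, 11, 12, 14, 15, 16}


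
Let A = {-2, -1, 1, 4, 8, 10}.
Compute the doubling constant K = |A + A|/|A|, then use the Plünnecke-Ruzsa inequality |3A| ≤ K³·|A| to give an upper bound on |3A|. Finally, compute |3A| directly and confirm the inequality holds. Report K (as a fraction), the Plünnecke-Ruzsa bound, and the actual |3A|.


|A| = 6.
Step 1: Compute A + A by enumerating all 36 pairs.
A + A = {-4, -3, -2, -1, 0, 2, 3, 5, 6, 7, 8, 9, 11, 12, 14, 16, 18, 20}, so |A + A| = 18.
Step 2: Doubling constant K = |A + A|/|A| = 18/6 = 18/6 ≈ 3.0000.
Step 3: Plünnecke-Ruzsa gives |3A| ≤ K³·|A| = (3.0000)³ · 6 ≈ 162.0000.
Step 4: Compute 3A = A + A + A directly by enumerating all triples (a,b,c) ∈ A³; |3A| = 33.
Step 5: Check 33 ≤ 162.0000? Yes ✓.

K = 18/6, Plünnecke-Ruzsa bound K³|A| ≈ 162.0000, |3A| = 33, inequality holds.


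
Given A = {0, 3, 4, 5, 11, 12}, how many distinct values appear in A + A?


A + A = {a + a' : a, a' ∈ A}; |A| = 6.
General bounds: 2|A| - 1 ≤ |A + A| ≤ |A|(|A|+1)/2, i.e. 11 ≤ |A + A| ≤ 21.
Lower bound 2|A|-1 is attained iff A is an arithmetic progression.
Enumerate sums a + a' for a ≤ a' (symmetric, so this suffices):
a = 0: 0+0=0, 0+3=3, 0+4=4, 0+5=5, 0+11=11, 0+12=12
a = 3: 3+3=6, 3+4=7, 3+5=8, 3+11=14, 3+12=15
a = 4: 4+4=8, 4+5=9, 4+11=15, 4+12=16
a = 5: 5+5=10, 5+11=16, 5+12=17
a = 11: 11+11=22, 11+12=23
a = 12: 12+12=24
Distinct sums: {0, 3, 4, 5, 6, 7, 8, 9, 10, 11, 12, 14, 15, 16, 17, 22, 23, 24}
|A + A| = 18

|A + A| = 18


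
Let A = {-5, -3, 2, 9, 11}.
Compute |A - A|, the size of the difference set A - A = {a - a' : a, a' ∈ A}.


A - A = {a - a' : a, a' ∈ A}; |A| = 5.
Bounds: 2|A|-1 ≤ |A - A| ≤ |A|² - |A| + 1, i.e. 9 ≤ |A - A| ≤ 21.
Note: 0 ∈ A - A always (from a - a). The set is symmetric: if d ∈ A - A then -d ∈ A - A.
Enumerate nonzero differences d = a - a' with a > a' (then include -d):
Positive differences: {2, 5, 7, 9, 12, 14, 16}
Full difference set: {0} ∪ (positive diffs) ∪ (negative diffs).
|A - A| = 1 + 2·7 = 15 (matches direct enumeration: 15).

|A - A| = 15


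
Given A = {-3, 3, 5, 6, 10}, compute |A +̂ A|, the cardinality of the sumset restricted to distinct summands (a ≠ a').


Restricted sumset: A +̂ A = {a + a' : a ∈ A, a' ∈ A, a ≠ a'}.
Equivalently, take A + A and drop any sum 2a that is achievable ONLY as a + a for a ∈ A (i.e. sums representable only with equal summands).
Enumerate pairs (a, a') with a < a' (symmetric, so each unordered pair gives one sum; this covers all a ≠ a'):
  -3 + 3 = 0
  -3 + 5 = 2
  -3 + 6 = 3
  -3 + 10 = 7
  3 + 5 = 8
  3 + 6 = 9
  3 + 10 = 13
  5 + 6 = 11
  5 + 10 = 15
  6 + 10 = 16
Collected distinct sums: {0, 2, 3, 7, 8, 9, 11, 13, 15, 16}
|A +̂ A| = 10
(Reference bound: |A +̂ A| ≥ 2|A| - 3 for |A| ≥ 2, with |A| = 5 giving ≥ 7.)

|A +̂ A| = 10


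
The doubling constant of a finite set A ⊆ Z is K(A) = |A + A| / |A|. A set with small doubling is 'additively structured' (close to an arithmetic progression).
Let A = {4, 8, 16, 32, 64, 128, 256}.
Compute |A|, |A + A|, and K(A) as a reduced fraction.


|A| = 7.
Compute A + A by enumerating all 49 pairs.
A + A = {8, 12, 16, 20, 24, 32, 36, 40, 48, 64, 68, 72, 80, 96, 128, 132, 136, 144, 160, 192, 256, 260, 264, 272, 288, 320, 384, 512}, so |A + A| = 28.
K = |A + A| / |A| = 28/7 = 4/1 ≈ 4.0000.
Reference: AP of size 7 gives K = 13/7 ≈ 1.8571; a fully generic set of size 7 gives K ≈ 4.0000.

|A| = 7, |A + A| = 28, K = 28/7 = 4/1.


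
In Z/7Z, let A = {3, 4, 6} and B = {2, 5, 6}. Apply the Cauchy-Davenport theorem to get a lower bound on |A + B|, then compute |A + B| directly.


Cauchy-Davenport: |A + B| ≥ min(p, |A| + |B| - 1) for A, B nonempty in Z/pZ.
|A| = 3, |B| = 3, p = 7.
CD lower bound = min(7, 3 + 3 - 1) = min(7, 5) = 5.
Compute A + B mod 7 directly:
a = 3: 3+2=5, 3+5=1, 3+6=2
a = 4: 4+2=6, 4+5=2, 4+6=3
a = 6: 6+2=1, 6+5=4, 6+6=5
A + B = {1, 2, 3, 4, 5, 6}, so |A + B| = 6.
Verify: 6 ≥ 5? Yes ✓.

CD lower bound = 5, actual |A + B| = 6.


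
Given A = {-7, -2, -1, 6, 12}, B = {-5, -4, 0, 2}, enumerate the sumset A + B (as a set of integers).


A + B = {a + b : a ∈ A, b ∈ B}.
Enumerate all |A|·|B| = 5·4 = 20 pairs (a, b) and collect distinct sums.
a = -7: -7+-5=-12, -7+-4=-11, -7+0=-7, -7+2=-5
a = -2: -2+-5=-7, -2+-4=-6, -2+0=-2, -2+2=0
a = -1: -1+-5=-6, -1+-4=-5, -1+0=-1, -1+2=1
a = 6: 6+-5=1, 6+-4=2, 6+0=6, 6+2=8
a = 12: 12+-5=7, 12+-4=8, 12+0=12, 12+2=14
Collecting distinct sums: A + B = {-12, -11, -7, -6, -5, -2, -1, 0, 1, 2, 6, 7, 8, 12, 14}
|A + B| = 15

A + B = {-12, -11, -7, -6, -5, -2, -1, 0, 1, 2, 6, 7, 8, 12, 14}


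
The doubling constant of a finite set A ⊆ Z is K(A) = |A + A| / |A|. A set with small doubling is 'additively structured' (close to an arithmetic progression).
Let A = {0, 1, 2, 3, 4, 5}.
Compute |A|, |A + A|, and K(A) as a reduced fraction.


|A| = 6.
Compute A + A by enumerating all 36 pairs.
A + A = {0, 1, 2, 3, 4, 5, 6, 7, 8, 9, 10}, so |A + A| = 11.
K = |A + A| / |A| = 11/6 (already in lowest terms) ≈ 1.8333.
Reference: AP of size 6 gives K = 11/6 ≈ 1.8333; a fully generic set of size 6 gives K ≈ 3.5000.

|A| = 6, |A + A| = 11, K = 11/6.


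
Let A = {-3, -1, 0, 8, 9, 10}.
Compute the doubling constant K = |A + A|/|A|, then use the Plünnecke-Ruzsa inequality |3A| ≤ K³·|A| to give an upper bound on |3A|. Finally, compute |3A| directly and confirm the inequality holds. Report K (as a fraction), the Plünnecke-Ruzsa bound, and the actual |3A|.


|A| = 6.
Step 1: Compute A + A by enumerating all 36 pairs.
A + A = {-6, -4, -3, -2, -1, 0, 5, 6, 7, 8, 9, 10, 16, 17, 18, 19, 20}, so |A + A| = 17.
Step 2: Doubling constant K = |A + A|/|A| = 17/6 = 17/6 ≈ 2.8333.
Step 3: Plünnecke-Ruzsa gives |3A| ≤ K³·|A| = (2.8333)³ · 6 ≈ 136.4722.
Step 4: Compute 3A = A + A + A directly by enumerating all triples (a,b,c) ∈ A³; |3A| = 33.
Step 5: Check 33 ≤ 136.4722? Yes ✓.

K = 17/6, Plünnecke-Ruzsa bound K³|A| ≈ 136.4722, |3A| = 33, inequality holds.


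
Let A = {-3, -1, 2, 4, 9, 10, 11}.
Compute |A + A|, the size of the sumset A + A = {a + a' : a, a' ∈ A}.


A + A = {a + a' : a, a' ∈ A}; |A| = 7.
General bounds: 2|A| - 1 ≤ |A + A| ≤ |A|(|A|+1)/2, i.e. 13 ≤ |A + A| ≤ 28.
Lower bound 2|A|-1 is attained iff A is an arithmetic progression.
Enumerate sums a + a' for a ≤ a' (symmetric, so this suffices):
a = -3: -3+-3=-6, -3+-1=-4, -3+2=-1, -3+4=1, -3+9=6, -3+10=7, -3+11=8
a = -1: -1+-1=-2, -1+2=1, -1+4=3, -1+9=8, -1+10=9, -1+11=10
a = 2: 2+2=4, 2+4=6, 2+9=11, 2+10=12, 2+11=13
a = 4: 4+4=8, 4+9=13, 4+10=14, 4+11=15
a = 9: 9+9=18, 9+10=19, 9+11=20
a = 10: 10+10=20, 10+11=21
a = 11: 11+11=22
Distinct sums: {-6, -4, -2, -1, 1, 3, 4, 6, 7, 8, 9, 10, 11, 12, 13, 14, 15, 18, 19, 20, 21, 22}
|A + A| = 22

|A + A| = 22


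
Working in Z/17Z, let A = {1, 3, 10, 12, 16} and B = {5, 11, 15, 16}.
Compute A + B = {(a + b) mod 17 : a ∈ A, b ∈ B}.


Work in Z/17Z: reduce every sum a + b modulo 17.
Enumerate all 20 pairs:
a = 1: 1+5=6, 1+11=12, 1+15=16, 1+16=0
a = 3: 3+5=8, 3+11=14, 3+15=1, 3+16=2
a = 10: 10+5=15, 10+11=4, 10+15=8, 10+16=9
a = 12: 12+5=0, 12+11=6, 12+15=10, 12+16=11
a = 16: 16+5=4, 16+11=10, 16+15=14, 16+16=15
Distinct residues collected: {0, 1, 2, 4, 6, 8, 9, 10, 11, 12, 14, 15, 16}
|A + B| = 13 (out of 17 total residues).

A + B = {0, 1, 2, 4, 6, 8, 9, 10, 11, 12, 14, 15, 16}


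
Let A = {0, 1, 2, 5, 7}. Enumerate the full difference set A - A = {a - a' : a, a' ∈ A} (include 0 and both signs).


A - A = {a - a' : a, a' ∈ A}.
Compute a - a' for each ordered pair (a, a'):
a = 0: 0-0=0, 0-1=-1, 0-2=-2, 0-5=-5, 0-7=-7
a = 1: 1-0=1, 1-1=0, 1-2=-1, 1-5=-4, 1-7=-6
a = 2: 2-0=2, 2-1=1, 2-2=0, 2-5=-3, 2-7=-5
a = 5: 5-0=5, 5-1=4, 5-2=3, 5-5=0, 5-7=-2
a = 7: 7-0=7, 7-1=6, 7-2=5, 7-5=2, 7-7=0
Collecting distinct values (and noting 0 appears from a-a):
A - A = {-7, -6, -5, -4, -3, -2, -1, 0, 1, 2, 3, 4, 5, 6, 7}
|A - A| = 15

A - A = {-7, -6, -5, -4, -3, -2, -1, 0, 1, 2, 3, 4, 5, 6, 7}


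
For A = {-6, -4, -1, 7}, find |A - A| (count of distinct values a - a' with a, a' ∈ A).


A - A = {a - a' : a, a' ∈ A}; |A| = 4.
Bounds: 2|A|-1 ≤ |A - A| ≤ |A|² - |A| + 1, i.e. 7 ≤ |A - A| ≤ 13.
Note: 0 ∈ A - A always (from a - a). The set is symmetric: if d ∈ A - A then -d ∈ A - A.
Enumerate nonzero differences d = a - a' with a > a' (then include -d):
Positive differences: {2, 3, 5, 8, 11, 13}
Full difference set: {0} ∪ (positive diffs) ∪ (negative diffs).
|A - A| = 1 + 2·6 = 13 (matches direct enumeration: 13).

|A - A| = 13


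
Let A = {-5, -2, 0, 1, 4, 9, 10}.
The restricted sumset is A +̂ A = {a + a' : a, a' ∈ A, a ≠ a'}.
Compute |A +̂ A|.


Restricted sumset: A +̂ A = {a + a' : a ∈ A, a' ∈ A, a ≠ a'}.
Equivalently, take A + A and drop any sum 2a that is achievable ONLY as a + a for a ∈ A (i.e. sums representable only with equal summands).
Enumerate pairs (a, a') with a < a' (symmetric, so each unordered pair gives one sum; this covers all a ≠ a'):
  -5 + -2 = -7
  -5 + 0 = -5
  -5 + 1 = -4
  -5 + 4 = -1
  -5 + 9 = 4
  -5 + 10 = 5
  -2 + 0 = -2
  -2 + 1 = -1
  -2 + 4 = 2
  -2 + 9 = 7
  -2 + 10 = 8
  0 + 1 = 1
  0 + 4 = 4
  0 + 9 = 9
  0 + 10 = 10
  1 + 4 = 5
  1 + 9 = 10
  1 + 10 = 11
  4 + 9 = 13
  4 + 10 = 14
  9 + 10 = 19
Collected distinct sums: {-7, -5, -4, -2, -1, 1, 2, 4, 5, 7, 8, 9, 10, 11, 13, 14, 19}
|A +̂ A| = 17
(Reference bound: |A +̂ A| ≥ 2|A| - 3 for |A| ≥ 2, with |A| = 7 giving ≥ 11.)

|A +̂ A| = 17


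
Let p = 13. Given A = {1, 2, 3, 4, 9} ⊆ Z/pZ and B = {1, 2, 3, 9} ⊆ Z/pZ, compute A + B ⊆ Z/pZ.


Work in Z/13Z: reduce every sum a + b modulo 13.
Enumerate all 20 pairs:
a = 1: 1+1=2, 1+2=3, 1+3=4, 1+9=10
a = 2: 2+1=3, 2+2=4, 2+3=5, 2+9=11
a = 3: 3+1=4, 3+2=5, 3+3=6, 3+9=12
a = 4: 4+1=5, 4+2=6, 4+3=7, 4+9=0
a = 9: 9+1=10, 9+2=11, 9+3=12, 9+9=5
Distinct residues collected: {0, 2, 3, 4, 5, 6, 7, 10, 11, 12}
|A + B| = 10 (out of 13 total residues).

A + B = {0, 2, 3, 4, 5, 6, 7, 10, 11, 12}


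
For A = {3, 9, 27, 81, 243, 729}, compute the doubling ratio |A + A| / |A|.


|A| = 6.
Compute A + A by enumerating all 36 pairs.
A + A = {6, 12, 18, 30, 36, 54, 84, 90, 108, 162, 246, 252, 270, 324, 486, 732, 738, 756, 810, 972, 1458}, so |A + A| = 21.
K = |A + A| / |A| = 21/6 = 7/2 ≈ 3.5000.
Reference: AP of size 6 gives K = 11/6 ≈ 1.8333; a fully generic set of size 6 gives K ≈ 3.5000.

|A| = 6, |A + A| = 21, K = 21/6 = 7/2.


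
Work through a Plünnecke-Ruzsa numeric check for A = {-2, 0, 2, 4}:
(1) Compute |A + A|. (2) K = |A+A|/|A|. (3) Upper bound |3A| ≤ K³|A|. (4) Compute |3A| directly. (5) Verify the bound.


|A| = 4.
Step 1: Compute A + A by enumerating all 16 pairs.
A + A = {-4, -2, 0, 2, 4, 6, 8}, so |A + A| = 7.
Step 2: Doubling constant K = |A + A|/|A| = 7/4 = 7/4 ≈ 1.7500.
Step 3: Plünnecke-Ruzsa gives |3A| ≤ K³·|A| = (1.7500)³ · 4 ≈ 21.4375.
Step 4: Compute 3A = A + A + A directly by enumerating all triples (a,b,c) ∈ A³; |3A| = 10.
Step 5: Check 10 ≤ 21.4375? Yes ✓.

K = 7/4, Plünnecke-Ruzsa bound K³|A| ≈ 21.4375, |3A| = 10, inequality holds.


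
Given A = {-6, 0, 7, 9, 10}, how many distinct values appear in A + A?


A + A = {a + a' : a, a' ∈ A}; |A| = 5.
General bounds: 2|A| - 1 ≤ |A + A| ≤ |A|(|A|+1)/2, i.e. 9 ≤ |A + A| ≤ 15.
Lower bound 2|A|-1 is attained iff A is an arithmetic progression.
Enumerate sums a + a' for a ≤ a' (symmetric, so this suffices):
a = -6: -6+-6=-12, -6+0=-6, -6+7=1, -6+9=3, -6+10=4
a = 0: 0+0=0, 0+7=7, 0+9=9, 0+10=10
a = 7: 7+7=14, 7+9=16, 7+10=17
a = 9: 9+9=18, 9+10=19
a = 10: 10+10=20
Distinct sums: {-12, -6, 0, 1, 3, 4, 7, 9, 10, 14, 16, 17, 18, 19, 20}
|A + A| = 15

|A + A| = 15


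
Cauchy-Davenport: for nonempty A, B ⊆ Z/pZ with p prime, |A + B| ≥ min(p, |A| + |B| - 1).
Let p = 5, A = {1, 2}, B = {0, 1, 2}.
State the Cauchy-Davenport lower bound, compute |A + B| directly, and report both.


Cauchy-Davenport: |A + B| ≥ min(p, |A| + |B| - 1) for A, B nonempty in Z/pZ.
|A| = 2, |B| = 3, p = 5.
CD lower bound = min(5, 2 + 3 - 1) = min(5, 4) = 4.
Compute A + B mod 5 directly:
a = 1: 1+0=1, 1+1=2, 1+2=3
a = 2: 2+0=2, 2+1=3, 2+2=4
A + B = {1, 2, 3, 4}, so |A + B| = 4.
Verify: 4 ≥ 4? Yes ✓.

CD lower bound = 4, actual |A + B| = 4.


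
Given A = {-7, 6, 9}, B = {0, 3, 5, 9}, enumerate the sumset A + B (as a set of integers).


A + B = {a + b : a ∈ A, b ∈ B}.
Enumerate all |A|·|B| = 3·4 = 12 pairs (a, b) and collect distinct sums.
a = -7: -7+0=-7, -7+3=-4, -7+5=-2, -7+9=2
a = 6: 6+0=6, 6+3=9, 6+5=11, 6+9=15
a = 9: 9+0=9, 9+3=12, 9+5=14, 9+9=18
Collecting distinct sums: A + B = {-7, -4, -2, 2, 6, 9, 11, 12, 14, 15, 18}
|A + B| = 11

A + B = {-7, -4, -2, 2, 6, 9, 11, 12, 14, 15, 18}


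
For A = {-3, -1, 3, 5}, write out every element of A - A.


A - A = {a - a' : a, a' ∈ A}.
Compute a - a' for each ordered pair (a, a'):
a = -3: -3--3=0, -3--1=-2, -3-3=-6, -3-5=-8
a = -1: -1--3=2, -1--1=0, -1-3=-4, -1-5=-6
a = 3: 3--3=6, 3--1=4, 3-3=0, 3-5=-2
a = 5: 5--3=8, 5--1=6, 5-3=2, 5-5=0
Collecting distinct values (and noting 0 appears from a-a):
A - A = {-8, -6, -4, -2, 0, 2, 4, 6, 8}
|A - A| = 9

A - A = {-8, -6, -4, -2, 0, 2, 4, 6, 8}


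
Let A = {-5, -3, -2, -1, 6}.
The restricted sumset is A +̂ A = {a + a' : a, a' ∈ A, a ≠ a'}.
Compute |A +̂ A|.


Restricted sumset: A +̂ A = {a + a' : a ∈ A, a' ∈ A, a ≠ a'}.
Equivalently, take A + A and drop any sum 2a that is achievable ONLY as a + a for a ∈ A (i.e. sums representable only with equal summands).
Enumerate pairs (a, a') with a < a' (symmetric, so each unordered pair gives one sum; this covers all a ≠ a'):
  -5 + -3 = -8
  -5 + -2 = -7
  -5 + -1 = -6
  -5 + 6 = 1
  -3 + -2 = -5
  -3 + -1 = -4
  -3 + 6 = 3
  -2 + -1 = -3
  -2 + 6 = 4
  -1 + 6 = 5
Collected distinct sums: {-8, -7, -6, -5, -4, -3, 1, 3, 4, 5}
|A +̂ A| = 10
(Reference bound: |A +̂ A| ≥ 2|A| - 3 for |A| ≥ 2, with |A| = 5 giving ≥ 7.)

|A +̂ A| = 10


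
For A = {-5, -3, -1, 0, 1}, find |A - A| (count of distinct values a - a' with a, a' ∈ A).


A - A = {a - a' : a, a' ∈ A}; |A| = 5.
Bounds: 2|A|-1 ≤ |A - A| ≤ |A|² - |A| + 1, i.e. 9 ≤ |A - A| ≤ 21.
Note: 0 ∈ A - A always (from a - a). The set is symmetric: if d ∈ A - A then -d ∈ A - A.
Enumerate nonzero differences d = a - a' with a > a' (then include -d):
Positive differences: {1, 2, 3, 4, 5, 6}
Full difference set: {0} ∪ (positive diffs) ∪ (negative diffs).
|A - A| = 1 + 2·6 = 13 (matches direct enumeration: 13).

|A - A| = 13


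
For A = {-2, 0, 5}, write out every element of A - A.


A - A = {a - a' : a, a' ∈ A}.
Compute a - a' for each ordered pair (a, a'):
a = -2: -2--2=0, -2-0=-2, -2-5=-7
a = 0: 0--2=2, 0-0=0, 0-5=-5
a = 5: 5--2=7, 5-0=5, 5-5=0
Collecting distinct values (and noting 0 appears from a-a):
A - A = {-7, -5, -2, 0, 2, 5, 7}
|A - A| = 7

A - A = {-7, -5, -2, 0, 2, 5, 7}


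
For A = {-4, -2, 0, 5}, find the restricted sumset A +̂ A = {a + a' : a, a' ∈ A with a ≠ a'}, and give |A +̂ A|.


Restricted sumset: A +̂ A = {a + a' : a ∈ A, a' ∈ A, a ≠ a'}.
Equivalently, take A + A and drop any sum 2a that is achievable ONLY as a + a for a ∈ A (i.e. sums representable only with equal summands).
Enumerate pairs (a, a') with a < a' (symmetric, so each unordered pair gives one sum; this covers all a ≠ a'):
  -4 + -2 = -6
  -4 + 0 = -4
  -4 + 5 = 1
  -2 + 0 = -2
  -2 + 5 = 3
  0 + 5 = 5
Collected distinct sums: {-6, -4, -2, 1, 3, 5}
|A +̂ A| = 6
(Reference bound: |A +̂ A| ≥ 2|A| - 3 for |A| ≥ 2, with |A| = 4 giving ≥ 5.)

|A +̂ A| = 6


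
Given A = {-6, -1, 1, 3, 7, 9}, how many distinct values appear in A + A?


A + A = {a + a' : a, a' ∈ A}; |A| = 6.
General bounds: 2|A| - 1 ≤ |A + A| ≤ |A|(|A|+1)/2, i.e. 11 ≤ |A + A| ≤ 21.
Lower bound 2|A|-1 is attained iff A is an arithmetic progression.
Enumerate sums a + a' for a ≤ a' (symmetric, so this suffices):
a = -6: -6+-6=-12, -6+-1=-7, -6+1=-5, -6+3=-3, -6+7=1, -6+9=3
a = -1: -1+-1=-2, -1+1=0, -1+3=2, -1+7=6, -1+9=8
a = 1: 1+1=2, 1+3=4, 1+7=8, 1+9=10
a = 3: 3+3=6, 3+7=10, 3+9=12
a = 7: 7+7=14, 7+9=16
a = 9: 9+9=18
Distinct sums: {-12, -7, -5, -3, -2, 0, 1, 2, 3, 4, 6, 8, 10, 12, 14, 16, 18}
|A + A| = 17

|A + A| = 17


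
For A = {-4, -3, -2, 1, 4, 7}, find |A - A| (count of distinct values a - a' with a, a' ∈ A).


A - A = {a - a' : a, a' ∈ A}; |A| = 6.
Bounds: 2|A|-1 ≤ |A - A| ≤ |A|² - |A| + 1, i.e. 11 ≤ |A - A| ≤ 31.
Note: 0 ∈ A - A always (from a - a). The set is symmetric: if d ∈ A - A then -d ∈ A - A.
Enumerate nonzero differences d = a - a' with a > a' (then include -d):
Positive differences: {1, 2, 3, 4, 5, 6, 7, 8, 9, 10, 11}
Full difference set: {0} ∪ (positive diffs) ∪ (negative diffs).
|A - A| = 1 + 2·11 = 23 (matches direct enumeration: 23).

|A - A| = 23


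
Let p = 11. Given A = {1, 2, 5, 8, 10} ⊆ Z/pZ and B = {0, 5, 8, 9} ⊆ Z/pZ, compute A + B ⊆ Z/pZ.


Work in Z/11Z: reduce every sum a + b modulo 11.
Enumerate all 20 pairs:
a = 1: 1+0=1, 1+5=6, 1+8=9, 1+9=10
a = 2: 2+0=2, 2+5=7, 2+8=10, 2+9=0
a = 5: 5+0=5, 5+5=10, 5+8=2, 5+9=3
a = 8: 8+0=8, 8+5=2, 8+8=5, 8+9=6
a = 10: 10+0=10, 10+5=4, 10+8=7, 10+9=8
Distinct residues collected: {0, 1, 2, 3, 4, 5, 6, 7, 8, 9, 10}
|A + B| = 11 (out of 11 total residues).

A + B = {0, 1, 2, 3, 4, 5, 6, 7, 8, 9, 10}


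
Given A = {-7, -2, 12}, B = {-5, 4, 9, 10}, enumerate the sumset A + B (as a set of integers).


A + B = {a + b : a ∈ A, b ∈ B}.
Enumerate all |A|·|B| = 3·4 = 12 pairs (a, b) and collect distinct sums.
a = -7: -7+-5=-12, -7+4=-3, -7+9=2, -7+10=3
a = -2: -2+-5=-7, -2+4=2, -2+9=7, -2+10=8
a = 12: 12+-5=7, 12+4=16, 12+9=21, 12+10=22
Collecting distinct sums: A + B = {-12, -7, -3, 2, 3, 7, 8, 16, 21, 22}
|A + B| = 10

A + B = {-12, -7, -3, 2, 3, 7, 8, 16, 21, 22}


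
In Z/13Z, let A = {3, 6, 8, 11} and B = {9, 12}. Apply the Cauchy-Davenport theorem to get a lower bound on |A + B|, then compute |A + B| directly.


Cauchy-Davenport: |A + B| ≥ min(p, |A| + |B| - 1) for A, B nonempty in Z/pZ.
|A| = 4, |B| = 2, p = 13.
CD lower bound = min(13, 4 + 2 - 1) = min(13, 5) = 5.
Compute A + B mod 13 directly:
a = 3: 3+9=12, 3+12=2
a = 6: 6+9=2, 6+12=5
a = 8: 8+9=4, 8+12=7
a = 11: 11+9=7, 11+12=10
A + B = {2, 4, 5, 7, 10, 12}, so |A + B| = 6.
Verify: 6 ≥ 5? Yes ✓.

CD lower bound = 5, actual |A + B| = 6.


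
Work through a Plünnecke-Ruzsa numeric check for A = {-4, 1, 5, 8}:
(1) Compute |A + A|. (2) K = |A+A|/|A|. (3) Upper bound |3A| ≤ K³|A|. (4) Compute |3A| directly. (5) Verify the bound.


|A| = 4.
Step 1: Compute A + A by enumerating all 16 pairs.
A + A = {-8, -3, 1, 2, 4, 6, 9, 10, 13, 16}, so |A + A| = 10.
Step 2: Doubling constant K = |A + A|/|A| = 10/4 = 10/4 ≈ 2.5000.
Step 3: Plünnecke-Ruzsa gives |3A| ≤ K³·|A| = (2.5000)³ · 4 ≈ 62.5000.
Step 4: Compute 3A = A + A + A directly by enumerating all triples (a,b,c) ∈ A³; |3A| = 20.
Step 5: Check 20 ≤ 62.5000? Yes ✓.

K = 10/4, Plünnecke-Ruzsa bound K³|A| ≈ 62.5000, |3A| = 20, inequality holds.


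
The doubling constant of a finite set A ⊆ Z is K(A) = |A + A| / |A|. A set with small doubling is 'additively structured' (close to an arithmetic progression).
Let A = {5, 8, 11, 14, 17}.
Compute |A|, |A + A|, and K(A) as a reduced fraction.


|A| = 5.
Compute A + A by enumerating all 25 pairs.
A + A = {10, 13, 16, 19, 22, 25, 28, 31, 34}, so |A + A| = 9.
K = |A + A| / |A| = 9/5 (already in lowest terms) ≈ 1.8000.
Reference: AP of size 5 gives K = 9/5 ≈ 1.8000; a fully generic set of size 5 gives K ≈ 3.0000.

|A| = 5, |A + A| = 9, K = 9/5.


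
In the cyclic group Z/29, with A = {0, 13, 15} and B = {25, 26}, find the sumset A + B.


Work in Z/29Z: reduce every sum a + b modulo 29.
Enumerate all 6 pairs:
a = 0: 0+25=25, 0+26=26
a = 13: 13+25=9, 13+26=10
a = 15: 15+25=11, 15+26=12
Distinct residues collected: {9, 10, 11, 12, 25, 26}
|A + B| = 6 (out of 29 total residues).

A + B = {9, 10, 11, 12, 25, 26}


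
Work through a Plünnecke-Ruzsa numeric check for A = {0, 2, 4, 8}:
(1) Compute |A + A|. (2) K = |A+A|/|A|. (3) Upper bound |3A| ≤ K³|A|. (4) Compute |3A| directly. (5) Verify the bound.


|A| = 4.
Step 1: Compute A + A by enumerating all 16 pairs.
A + A = {0, 2, 4, 6, 8, 10, 12, 16}, so |A + A| = 8.
Step 2: Doubling constant K = |A + A|/|A| = 8/4 = 8/4 ≈ 2.0000.
Step 3: Plünnecke-Ruzsa gives |3A| ≤ K³·|A| = (2.0000)³ · 4 ≈ 32.0000.
Step 4: Compute 3A = A + A + A directly by enumerating all triples (a,b,c) ∈ A³; |3A| = 12.
Step 5: Check 12 ≤ 32.0000? Yes ✓.

K = 8/4, Plünnecke-Ruzsa bound K³|A| ≈ 32.0000, |3A| = 12, inequality holds.


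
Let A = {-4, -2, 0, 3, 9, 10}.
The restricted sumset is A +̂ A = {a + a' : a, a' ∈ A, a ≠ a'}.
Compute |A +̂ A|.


Restricted sumset: A +̂ A = {a + a' : a ∈ A, a' ∈ A, a ≠ a'}.
Equivalently, take A + A and drop any sum 2a that is achievable ONLY as a + a for a ∈ A (i.e. sums representable only with equal summands).
Enumerate pairs (a, a') with a < a' (symmetric, so each unordered pair gives one sum; this covers all a ≠ a'):
  -4 + -2 = -6
  -4 + 0 = -4
  -4 + 3 = -1
  -4 + 9 = 5
  -4 + 10 = 6
  -2 + 0 = -2
  -2 + 3 = 1
  -2 + 9 = 7
  -2 + 10 = 8
  0 + 3 = 3
  0 + 9 = 9
  0 + 10 = 10
  3 + 9 = 12
  3 + 10 = 13
  9 + 10 = 19
Collected distinct sums: {-6, -4, -2, -1, 1, 3, 5, 6, 7, 8, 9, 10, 12, 13, 19}
|A +̂ A| = 15
(Reference bound: |A +̂ A| ≥ 2|A| - 3 for |A| ≥ 2, with |A| = 6 giving ≥ 9.)

|A +̂ A| = 15


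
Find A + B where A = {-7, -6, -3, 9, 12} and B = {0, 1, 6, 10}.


A + B = {a + b : a ∈ A, b ∈ B}.
Enumerate all |A|·|B| = 5·4 = 20 pairs (a, b) and collect distinct sums.
a = -7: -7+0=-7, -7+1=-6, -7+6=-1, -7+10=3
a = -6: -6+0=-6, -6+1=-5, -6+6=0, -6+10=4
a = -3: -3+0=-3, -3+1=-2, -3+6=3, -3+10=7
a = 9: 9+0=9, 9+1=10, 9+6=15, 9+10=19
a = 12: 12+0=12, 12+1=13, 12+6=18, 12+10=22
Collecting distinct sums: A + B = {-7, -6, -5, -3, -2, -1, 0, 3, 4, 7, 9, 10, 12, 13, 15, 18, 19, 22}
|A + B| = 18

A + B = {-7, -6, -5, -3, -2, -1, 0, 3, 4, 7, 9, 10, 12, 13, 15, 18, 19, 22}


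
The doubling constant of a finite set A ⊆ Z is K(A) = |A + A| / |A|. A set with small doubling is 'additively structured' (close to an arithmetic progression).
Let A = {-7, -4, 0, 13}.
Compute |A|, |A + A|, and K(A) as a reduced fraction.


|A| = 4.
Compute A + A by enumerating all 16 pairs.
A + A = {-14, -11, -8, -7, -4, 0, 6, 9, 13, 26}, so |A + A| = 10.
K = |A + A| / |A| = 10/4 = 5/2 ≈ 2.5000.
Reference: AP of size 4 gives K = 7/4 ≈ 1.7500; a fully generic set of size 4 gives K ≈ 2.5000.

|A| = 4, |A + A| = 10, K = 10/4 = 5/2.


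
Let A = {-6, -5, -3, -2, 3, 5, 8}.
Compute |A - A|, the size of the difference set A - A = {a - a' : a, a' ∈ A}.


A - A = {a - a' : a, a' ∈ A}; |A| = 7.
Bounds: 2|A|-1 ≤ |A - A| ≤ |A|² - |A| + 1, i.e. 13 ≤ |A - A| ≤ 43.
Note: 0 ∈ A - A always (from a - a). The set is symmetric: if d ∈ A - A then -d ∈ A - A.
Enumerate nonzero differences d = a - a' with a > a' (then include -d):
Positive differences: {1, 2, 3, 4, 5, 6, 7, 8, 9, 10, 11, 13, 14}
Full difference set: {0} ∪ (positive diffs) ∪ (negative diffs).
|A - A| = 1 + 2·13 = 27 (matches direct enumeration: 27).

|A - A| = 27


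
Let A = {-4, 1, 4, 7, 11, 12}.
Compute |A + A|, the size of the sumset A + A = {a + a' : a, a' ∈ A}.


A + A = {a + a' : a, a' ∈ A}; |A| = 6.
General bounds: 2|A| - 1 ≤ |A + A| ≤ |A|(|A|+1)/2, i.e. 11 ≤ |A + A| ≤ 21.
Lower bound 2|A|-1 is attained iff A is an arithmetic progression.
Enumerate sums a + a' for a ≤ a' (symmetric, so this suffices):
a = -4: -4+-4=-8, -4+1=-3, -4+4=0, -4+7=3, -4+11=7, -4+12=8
a = 1: 1+1=2, 1+4=5, 1+7=8, 1+11=12, 1+12=13
a = 4: 4+4=8, 4+7=11, 4+11=15, 4+12=16
a = 7: 7+7=14, 7+11=18, 7+12=19
a = 11: 11+11=22, 11+12=23
a = 12: 12+12=24
Distinct sums: {-8, -3, 0, 2, 3, 5, 7, 8, 11, 12, 13, 14, 15, 16, 18, 19, 22, 23, 24}
|A + A| = 19

|A + A| = 19


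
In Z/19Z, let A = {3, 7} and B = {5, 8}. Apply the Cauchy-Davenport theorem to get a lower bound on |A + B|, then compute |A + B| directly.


Cauchy-Davenport: |A + B| ≥ min(p, |A| + |B| - 1) for A, B nonempty in Z/pZ.
|A| = 2, |B| = 2, p = 19.
CD lower bound = min(19, 2 + 2 - 1) = min(19, 3) = 3.
Compute A + B mod 19 directly:
a = 3: 3+5=8, 3+8=11
a = 7: 7+5=12, 7+8=15
A + B = {8, 11, 12, 15}, so |A + B| = 4.
Verify: 4 ≥ 3? Yes ✓.

CD lower bound = 3, actual |A + B| = 4.


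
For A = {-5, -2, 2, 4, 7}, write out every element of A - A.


A - A = {a - a' : a, a' ∈ A}.
Compute a - a' for each ordered pair (a, a'):
a = -5: -5--5=0, -5--2=-3, -5-2=-7, -5-4=-9, -5-7=-12
a = -2: -2--5=3, -2--2=0, -2-2=-4, -2-4=-6, -2-7=-9
a = 2: 2--5=7, 2--2=4, 2-2=0, 2-4=-2, 2-7=-5
a = 4: 4--5=9, 4--2=6, 4-2=2, 4-4=0, 4-7=-3
a = 7: 7--5=12, 7--2=9, 7-2=5, 7-4=3, 7-7=0
Collecting distinct values (and noting 0 appears from a-a):
A - A = {-12, -9, -7, -6, -5, -4, -3, -2, 0, 2, 3, 4, 5, 6, 7, 9, 12}
|A - A| = 17

A - A = {-12, -9, -7, -6, -5, -4, -3, -2, 0, 2, 3, 4, 5, 6, 7, 9, 12}


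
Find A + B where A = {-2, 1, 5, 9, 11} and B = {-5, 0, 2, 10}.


A + B = {a + b : a ∈ A, b ∈ B}.
Enumerate all |A|·|B| = 5·4 = 20 pairs (a, b) and collect distinct sums.
a = -2: -2+-5=-7, -2+0=-2, -2+2=0, -2+10=8
a = 1: 1+-5=-4, 1+0=1, 1+2=3, 1+10=11
a = 5: 5+-5=0, 5+0=5, 5+2=7, 5+10=15
a = 9: 9+-5=4, 9+0=9, 9+2=11, 9+10=19
a = 11: 11+-5=6, 11+0=11, 11+2=13, 11+10=21
Collecting distinct sums: A + B = {-7, -4, -2, 0, 1, 3, 4, 5, 6, 7, 8, 9, 11, 13, 15, 19, 21}
|A + B| = 17

A + B = {-7, -4, -2, 0, 1, 3, 4, 5, 6, 7, 8, 9, 11, 13, 15, 19, 21}


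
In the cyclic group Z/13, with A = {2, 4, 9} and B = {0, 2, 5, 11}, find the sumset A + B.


Work in Z/13Z: reduce every sum a + b modulo 13.
Enumerate all 12 pairs:
a = 2: 2+0=2, 2+2=4, 2+5=7, 2+11=0
a = 4: 4+0=4, 4+2=6, 4+5=9, 4+11=2
a = 9: 9+0=9, 9+2=11, 9+5=1, 9+11=7
Distinct residues collected: {0, 1, 2, 4, 6, 7, 9, 11}
|A + B| = 8 (out of 13 total residues).

A + B = {0, 1, 2, 4, 6, 7, 9, 11}


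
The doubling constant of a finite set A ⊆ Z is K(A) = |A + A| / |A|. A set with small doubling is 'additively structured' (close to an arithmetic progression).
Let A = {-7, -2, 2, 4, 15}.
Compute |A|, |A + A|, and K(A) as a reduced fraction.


|A| = 5.
Compute A + A by enumerating all 25 pairs.
A + A = {-14, -9, -5, -4, -3, 0, 2, 4, 6, 8, 13, 17, 19, 30}, so |A + A| = 14.
K = |A + A| / |A| = 14/5 (already in lowest terms) ≈ 2.8000.
Reference: AP of size 5 gives K = 9/5 ≈ 1.8000; a fully generic set of size 5 gives K ≈ 3.0000.

|A| = 5, |A + A| = 14, K = 14/5.
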